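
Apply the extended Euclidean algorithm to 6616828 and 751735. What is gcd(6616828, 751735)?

1

Euclidean algorithm:
6616828 = 8·751735 + 602948
751735 = 1·602948 + 148787
602948 = 4·148787 + 7800
148787 = 19·7800 + 587
7800 = 13·587 + 169
587 = 3·169 + 80
169 = 2·80 + 9
80 = 8·9 + 8
9 = 1·8 + 1
8 = 8·1 + 0
gcd(6616828, 751735) = 1.
Working backward:
1 = 9 − 8
1 = −80 + 9·9
1 = 9·169 − 19·80
1 = −19·587 + 66·169
1 = 66·7800 − 877·587
1 = −877·148787 + 16729·7800
1 = 16729·602948 − 67793·148787
1 = −67793·751735 + 84522·602948
1 = 84522·6616828 − 743969·751735
So 1 = (84522)·6616828 + (-743969)·751735.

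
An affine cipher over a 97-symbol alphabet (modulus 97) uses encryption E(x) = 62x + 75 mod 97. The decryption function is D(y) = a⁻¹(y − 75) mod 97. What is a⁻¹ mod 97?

Extended Euclidean algorithm:
97 = 1*62 + 35
62 = 1*35 + 27
35 = 1*27 + 8
27 = 3*8 + 3
8 = 2*3 + 2
3 = 1*2 + 1
2 = 2*1 + 0
gcd = 1, so the inverse exists. Back-substitute:
1 = 3 − 2
1 = −8 + 3·3
1 = 3·27 − 10·8
1 = −10·35 + 13·27
1 = 13·62 − 23·35
1 = −23·97 + 36·62
So 62·36 ≡ 1 (mod 97).

36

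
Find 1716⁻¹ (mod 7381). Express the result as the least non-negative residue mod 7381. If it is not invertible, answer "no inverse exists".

Compute gcd(1716, 7381):
7381 = 4·1716 + 517
1716 = 3·517 + 165
517 = 3·165 + 22
165 = 7·22 + 11
22 = 2·11 + 0
The gcd is 11, not 1, hence no inverse exists.

no inverse exists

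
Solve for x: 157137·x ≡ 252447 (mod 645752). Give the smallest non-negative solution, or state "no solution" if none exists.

First find gcd(157137, 645752):
645752 = 4*157137 + 17204
157137 = 9*17204 + 2301
17204 = 7*2301 + 1097
2301 = 2*1097 + 107
1097 = 10*107 + 27
107 = 3*27 + 26
27 = 1*26 + 1
26 = 26*1 + 0
gcd = 1, so a unique solution mod 645752 exists.
Back-substitute for the Bézout coefficients:
1 = 27 − 26
1 = −107 + 4·27
1 = 4·1097 − 41·107
1 = −41·2301 + 86·1097
1 = 86·17204 − 643·2301
1 = −643·157137 + 5873·17204
1 = 5873·645752 − 24135·157137
So 157137·(-24135) ≡ 1 (mod 645752), giving 157137⁻¹ ≡ 621617.
x ≡ 157137⁻¹·252447 ≡ 621617·252447 ≡ 507527 (mod 645752).

507527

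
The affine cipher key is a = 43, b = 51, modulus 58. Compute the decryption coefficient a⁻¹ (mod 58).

27

gcd(58, 43) by repeated division:
58 = 1·43 + 15
43 = 2·15 + 13
15 = 1·13 + 2
13 = 6·2 + 1
2 = 2·1 + 0
The gcd is 1. Working backward:
1 = 13 − 6·2
1 = −6·15 + 7·13
1 = 7·43 − 20·15
1 = −20·58 + 27·43
So 43·27 ≡ 1 (mod 58).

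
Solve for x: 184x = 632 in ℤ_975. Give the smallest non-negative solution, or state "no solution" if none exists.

First find gcd(184, 975):
975 = 5*184 + 55
184 = 3*55 + 19
55 = 2*19 + 17
19 = 1*17 + 2
17 = 8*2 + 1
2 = 2*1 + 0
gcd = 1, so a unique solution mod 975 exists.
Back-substitute for the Bézout coefficients:
1 = 17 − 8·2
1 = −8·19 + 9·17
1 = 9·55 − 26·19
1 = −26·184 + 87·55
1 = 87·975 − 461·184
So 184·(-461) ≡ 1 (mod 975), giving 184⁻¹ ≡ 514.
x ≡ 184⁻¹·632 ≡ 514·632 ≡ 173 (mod 975).

173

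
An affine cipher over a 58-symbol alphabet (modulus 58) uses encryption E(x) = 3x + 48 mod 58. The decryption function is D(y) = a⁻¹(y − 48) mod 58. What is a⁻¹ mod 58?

39

Extended Euclidean algorithm:
58 = 19·3 + 1
3 = 3·1 + 0
gcd = 1, so the inverse exists. Back-substitute:
1 = 58 − 19·3
So 3·(-19) ≡ 1 (mod 58), and -19 ≡ 39 (mod 58).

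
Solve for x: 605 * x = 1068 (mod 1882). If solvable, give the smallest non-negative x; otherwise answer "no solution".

First find gcd(605, 1882):
1882 = 3·605 + 67
605 = 9·67 + 2
67 = 33·2 + 1
2 = 2·1 + 0
gcd = 1, so a unique solution mod 1882 exists.
Back-substitute for the Bézout coefficients:
1 = 67 − 33·2
1 = −33·605 + 298·67
1 = 298·1882 − 927·605
So 605·(-927) ≡ 1 (mod 1882), giving 605⁻¹ ≡ 955.
x ≡ 605⁻¹·1068 ≡ 955·1068 ≡ 1778 (mod 1882).

1778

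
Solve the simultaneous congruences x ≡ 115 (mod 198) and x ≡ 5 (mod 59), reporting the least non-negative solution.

1303

Write x = 115 + 198·k. Then 198·k ≡ 5 − 115 ≡ 8 (mod 59).
Need 198⁻¹ mod 59. Extended Euclid on (59, 21):
59 = 2*21 + 17
21 = 1*17 + 4
17 = 4*4 + 1
4 = 4*1 + 0
Back-substitute:
1 = 17 − 4·4
1 = −4·21 + 5·17
1 = 5·59 − 14·21
198⁻¹ ≡ 45 (mod 59), so k ≡ 45·8 ≡ 6 (mod 59).
x = 115 + 198·6 = 1303.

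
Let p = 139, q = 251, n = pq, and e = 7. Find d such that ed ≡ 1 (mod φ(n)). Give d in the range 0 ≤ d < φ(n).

φ(n) = (p−1)(q−1) = 138·250 = 34500.
Need d with 7·d ≡ 1 (mod 34500). Apply the extended Euclidean algorithm:
34500 = 4928×7 + 4
7 = 1×4 + 3
4 = 1×3 + 1
3 = 3×1 + 0
Back-substitute:
1 = 4 − 3
1 = −7 + 2·4
1 = 2·34500 − 9857·7
So 7·(-9857) ≡ 1 (mod 34500), hence d ≡ -9857 ≡ 24643 (mod 34500).

24643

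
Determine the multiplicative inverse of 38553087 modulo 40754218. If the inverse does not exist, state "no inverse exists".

10083745

Run Euclid on (40754218, 38553087):
40754218 = 1*38553087 + 2201131
38553087 = 17*2201131 + 1133860
2201131 = 1*1133860 + 1067271
1133860 = 1*1067271 + 66589
1067271 = 16*66589 + 1847
66589 = 36*1847 + 97
1847 = 19*97 + 4
97 = 24*4 + 1
4 = 4*1 + 0
Since gcd(38553087, 40754218) = 1, back-substitute to write 1 as a combination:
1 = 97 − 24·4
1 = −24·1847 + 457·97
1 = 457·66589 − 16476·1847
1 = −16476·1067271 + 264073·66589
1 = 264073·1133860 − 280549·1067271
1 = −280549·2201131 + 544622·1133860
1 = 544622·38553087 − 9539123·2201131
1 = −9539123·40754218 + 10083745·38553087
So 38553087·10083745 ≡ 1 (mod 40754218).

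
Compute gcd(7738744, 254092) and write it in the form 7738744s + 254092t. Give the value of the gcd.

Repeated division:
7738744 = 30*254092 + 115984
254092 = 2*115984 + 22124
115984 = 5*22124 + 5364
22124 = 4*5364 + 668
5364 = 8*668 + 20
668 = 33*20 + 8
20 = 2*8 + 4
8 = 2*4 + 0
gcd(7738744, 254092) = 4.
Working backward:
4 = 20 − 2·8
4 = −2·668 + 67·20
4 = 67·5364 − 538·668
4 = −538·22124 + 2219·5364
4 = 2219·115984 − 11633·22124
4 = −11633·254092 + 25485·115984
4 = 25485·7738744 − 776183·254092
So 4 = (25485)·7738744 + (-776183)·254092.

4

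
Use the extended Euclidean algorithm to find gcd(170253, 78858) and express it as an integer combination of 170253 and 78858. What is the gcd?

9

Repeated division:
170253 = 2·78858 + 12537
78858 = 6·12537 + 3636
12537 = 3·3636 + 1629
3636 = 2·1629 + 378
1629 = 4·378 + 117
378 = 3·117 + 27
117 = 4·27 + 9
27 = 3·9 + 0
gcd(170253, 78858) = 9.
Working backward:
9 = 117 − 4·27
9 = −4·378 + 13·117
9 = 13·1629 − 56·378
9 = −56·3636 + 125·1629
9 = 125·12537 − 431·3636
9 = −431·78858 + 2711·12537
9 = 2711·170253 − 5853·78858
So 9 = (2711)·170253 + (-5853)·78858.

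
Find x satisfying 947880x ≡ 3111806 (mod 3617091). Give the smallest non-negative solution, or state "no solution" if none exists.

gcd(947880, 3617091):
3617091 = 3×947880 + 773451
947880 = 1×773451 + 174429
773451 = 4×174429 + 75735
174429 = 2×75735 + 22959
75735 = 3×22959 + 6858
22959 = 3×6858 + 2385
6858 = 2×2385 + 2088
2385 = 1×2088 + 297
2088 = 7×297 + 9
297 = 33×9 + 0
gcd = 9, but 9 ∤ 3111806, so the congruence has no solution.

no solution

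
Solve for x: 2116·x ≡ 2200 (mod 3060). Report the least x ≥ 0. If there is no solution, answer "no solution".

First find gcd(2116, 3060):
3060 = 1×2116 + 944
2116 = 2×944 + 228
944 = 4×228 + 32
228 = 7×32 + 4
32 = 8×4 + 0
gcd = 4 and 4 | 2200, so solutions exist. Divide through by 4: 529x ≡ 550 (mod 765).
Now find 529⁻¹ mod 765:
765 = 1·529 + 236
529 = 2·236 + 57
236 = 4·57 + 8
57 = 7·8 + 1
8 = 8·1 + 0
Back-substitute:
1 = 57 − 7·8
1 = −7·236 + 29·57
1 = 29·529 − 65·236
1 = −65·765 + 94·529
So 529⁻¹ ≡ 94 (mod 765).
Then x ≡ 94·550 ≡ 445 (mod 765); the smallest non-negative solution is x = 445.

445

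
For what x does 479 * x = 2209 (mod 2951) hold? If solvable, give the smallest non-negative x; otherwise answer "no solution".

First find gcd(479, 2951):
2951 = 6*479 + 77
479 = 6*77 + 17
77 = 4*17 + 9
17 = 1*9 + 8
9 = 1*8 + 1
8 = 8*1 + 0
gcd = 1, so a unique solution mod 2951 exists.
Back-substitute for the Bézout coefficients:
1 = 9 − 8
1 = −17 + 2·9
1 = 2·77 − 9·17
1 = −9·479 + 56·77
1 = 56·2951 − 345·479
So 479·(-345) ≡ 1 (mod 2951), giving 479⁻¹ ≡ 2606.
x ≡ 479⁻¹·2209 ≡ 2606·2209 ≡ 2204 (mod 2951).

2204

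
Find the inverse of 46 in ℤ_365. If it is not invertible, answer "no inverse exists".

246

gcd(365, 46) by repeated division:
365 = 7*46 + 43
46 = 1*43 + 3
43 = 14*3 + 1
3 = 3*1 + 0
Since gcd(46, 365) = 1, back-substitute to write 1 as a combination:
1 = 43 − 14·3
1 = −14·46 + 15·43
1 = 15·365 − 119·46
Thus 46·(-119) ≡ 1 (mod 365); reducing, -119 mod 365 = 246.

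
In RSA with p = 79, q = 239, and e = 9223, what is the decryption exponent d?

13687

φ(n) = (p−1)(q−1) = 78·238 = 18564.
Need d with 9223·d ≡ 1 (mod 18564). Apply the extended Euclidean algorithm:
18564 = 2·9223 + 118
9223 = 78·118 + 19
118 = 6·19 + 4
19 = 4·4 + 3
4 = 1·3 + 1
3 = 3·1 + 0
Back-substitute:
1 = 4 − 3
1 = −19 + 5·4
1 = 5·118 − 31·19
1 = −31·9223 + 2423·118
1 = 2423·18564 − 4877·9223
So 9223·(-4877) ≡ 1 (mod 18564), hence d ≡ -4877 ≡ 13687 (mod 18564).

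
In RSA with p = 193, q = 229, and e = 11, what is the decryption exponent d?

11939

φ(n) = (p−1)(q−1) = 192·228 = 43776.
Need d with 11·d ≡ 1 (mod 43776). Apply the extended Euclidean algorithm:
43776 = 3979*11 + 7
11 = 1*7 + 4
7 = 1*4 + 3
4 = 1*3 + 1
3 = 3*1 + 0
Back-substitute:
1 = 4 − 3
1 = −7 + 2·4
1 = 2·11 − 3·7
1 = −3·43776 + 11939·11
So 11·11939 ≡ 1 (mod 43776), hence d = 11939.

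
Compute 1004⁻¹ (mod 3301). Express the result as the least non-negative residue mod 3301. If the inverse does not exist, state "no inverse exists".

1759

Extended Euclidean algorithm:
3301 = 3×1004 + 289
1004 = 3×289 + 137
289 = 2×137 + 15
137 = 9×15 + 2
15 = 7×2 + 1
2 = 2×1 + 0
The gcd is 1. Working backward:
1 = 15 − 7·2
1 = −7·137 + 64·15
1 = 64·289 − 135·137
1 = −135·1004 + 469·289
1 = 469·3301 − 1542·1004
So 1004·(-1542) ≡ 1 (mod 3301), and -1542 ≡ 1759 (mod 3301).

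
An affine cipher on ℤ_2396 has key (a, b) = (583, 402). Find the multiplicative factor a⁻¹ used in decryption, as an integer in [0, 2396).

Apply the Euclidean algorithm to 2396 and 583:
2396 = 4×583 + 64
583 = 9×64 + 7
64 = 9×7 + 1
7 = 7×1 + 0
The gcd is 1. Working backward:
1 = 64 − 9·7
1 = −9·583 + 82·64
1 = 82·2396 − 337·583
So 583·(-337) ≡ 1 (mod 2396), and -337 ≡ 2059 (mod 2396).

2059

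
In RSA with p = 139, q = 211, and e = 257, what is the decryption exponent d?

φ(n) = (p−1)(q−1) = 138·210 = 28980.
Need d with 257·d ≡ 1 (mod 28980). Apply the extended Euclidean algorithm:
28980 = 112·257 + 196
257 = 1·196 + 61
196 = 3·61 + 13
61 = 4·13 + 9
13 = 1·9 + 4
9 = 2·4 + 1
4 = 4·1 + 0
Back-substitute:
1 = 9 − 2·4
1 = −2·13 + 3·9
1 = 3·61 − 14·13
1 = −14·196 + 45·61
1 = 45·257 − 59·196
1 = −59·28980 + 6653·257
So 257·6653 ≡ 1 (mod 28980), hence d = 6653.

6653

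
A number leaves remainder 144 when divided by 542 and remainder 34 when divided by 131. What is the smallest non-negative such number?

12610

Write x = 144 + 542·k. Then 542·k ≡ 34 − 144 ≡ 21 (mod 131).
Need 542⁻¹ mod 131. Extended Euclid on (131, 18):
131 = 7×18 + 5
18 = 3×5 + 3
5 = 1×3 + 2
3 = 1×2 + 1
2 = 2×1 + 0
Back-substitute:
1 = 3 − 2
1 = −5 + 2·3
1 = 2·18 − 7·5
1 = −7·131 + 51·18
542⁻¹ ≡ 51 (mod 131), so k ≡ 51·21 ≡ 23 (mod 131).
x = 144 + 542·23 = 12610.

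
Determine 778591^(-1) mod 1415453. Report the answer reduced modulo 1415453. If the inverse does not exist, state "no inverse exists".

Run Euclid on (1415453, 778591):
1415453 = 1*778591 + 636862
778591 = 1*636862 + 141729
636862 = 4*141729 + 69946
141729 = 2*69946 + 1837
69946 = 38*1837 + 140
1837 = 13*140 + 17
140 = 8*17 + 4
17 = 4*4 + 1
4 = 4*1 + 0
gcd = 1, so the inverse exists. Back-substitute:
1 = 17 − 4·4
1 = −4·140 + 33·17
1 = 33·1837 − 433·140
1 = −433·69946 + 16487·1837
1 = 16487·141729 − 33407·69946
1 = −33407·636862 + 150115·141729
1 = 150115·778591 − 183522·636862
1 = −183522·1415453 + 333637·778591
So 778591·333637 ≡ 1 (mod 1415453).

333637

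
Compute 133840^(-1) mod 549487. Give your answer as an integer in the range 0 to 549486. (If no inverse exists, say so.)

Run Euclid on (549487, 133840):
549487 = 4·133840 + 14127
133840 = 9·14127 + 6697
14127 = 2·6697 + 733
6697 = 9·733 + 100
733 = 7·100 + 33
100 = 3·33 + 1
33 = 33·1 + 0
The gcd is 1. Working backward:
1 = 100 − 3·33
1 = −3·733 + 22·100
1 = 22·6697 − 201·733
1 = −201·14127 + 424·6697
1 = 424·133840 − 4017·14127
1 = −4017·549487 + 16492·133840
So 133840·16492 ≡ 1 (mod 549487).

16492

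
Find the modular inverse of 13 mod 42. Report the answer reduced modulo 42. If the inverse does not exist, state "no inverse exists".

13

Extended Euclidean algorithm:
42 = 3*13 + 3
13 = 4*3 + 1
3 = 3*1 + 0
Since gcd(13, 42) = 1, back-substitute to write 1 as a combination:
1 = 13 − 4·3
1 = −4·42 + 13·13
So 13·13 ≡ 1 (mod 42).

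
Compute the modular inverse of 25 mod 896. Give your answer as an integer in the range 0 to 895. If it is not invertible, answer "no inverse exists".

gcd(896, 25) by repeated division:
896 = 35*25 + 21
25 = 1*21 + 4
21 = 5*4 + 1
4 = 4*1 + 0
gcd = 1, so the inverse exists. Back-substitute:
1 = 21 − 5·4
1 = −5·25 + 6·21
1 = 6·896 − 215·25
So 25·(-215) ≡ 1 (mod 896), and -215 ≡ 681 (mod 896).

681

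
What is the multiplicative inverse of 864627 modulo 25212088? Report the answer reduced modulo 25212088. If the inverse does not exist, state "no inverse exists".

Apply the Euclidean algorithm to 25212088 and 864627:
25212088 = 29·864627 + 137905
864627 = 6·137905 + 37197
137905 = 3·37197 + 26314
37197 = 1·26314 + 10883
26314 = 2·10883 + 4548
10883 = 2·4548 + 1787
4548 = 2·1787 + 974
1787 = 1·974 + 813
974 = 1·813 + 161
813 = 5·161 + 8
161 = 20·8 + 1
8 = 8·1 + 0
Since gcd(864627, 25212088) = 1, back-substitute to write 1 as a combination:
1 = 161 − 20·8
1 = −20·813 + 101·161
1 = 101·974 − 121·813
1 = −121·1787 + 222·974
1 = 222·4548 − 565·1787
1 = −565·10883 + 1352·4548
1 = 1352·26314 − 3269·10883
1 = −3269·37197 + 4621·26314
1 = 4621·137905 − 17132·37197
1 = −17132·864627 + 107413·137905
1 = 107413·25212088 − 3132109·864627
So 864627·(-3132109) ≡ 1 (mod 25212088), and -3132109 ≡ 22079979 (mod 25212088).

22079979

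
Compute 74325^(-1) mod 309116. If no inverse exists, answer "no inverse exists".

281621

Run Euclid on (309116, 74325):
309116 = 4×74325 + 11816
74325 = 6×11816 + 3429
11816 = 3×3429 + 1529
3429 = 2×1529 + 371
1529 = 4×371 + 45
371 = 8×45 + 11
45 = 4×11 + 1
11 = 11×1 + 0
Since gcd(74325, 309116) = 1, back-substitute to write 1 as a combination:
1 = 45 − 4·11
1 = −4·371 + 33·45
1 = 33·1529 − 136·371
1 = −136·3429 + 305·1529
1 = 305·11816 − 1051·3429
1 = −1051·74325 + 6611·11816
1 = 6611·309116 − 27495·74325
Thus 74325·(-27495) ≡ 1 (mod 309116); reducing, -27495 mod 309116 = 281621.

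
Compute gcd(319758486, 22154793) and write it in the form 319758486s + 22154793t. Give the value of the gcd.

3

Repeated division:
319758486 = 14*22154793 + 9591384
22154793 = 2*9591384 + 2972025
9591384 = 3*2972025 + 675309
2972025 = 4*675309 + 270789
675309 = 2*270789 + 133731
270789 = 2*133731 + 3327
133731 = 40*3327 + 651
3327 = 5*651 + 72
651 = 9*72 + 3
72 = 24*3 + 0
gcd(319758486, 22154793) = 3.
Back-substituting:
3 = 651 − 9·72
3 = −9·3327 + 46·651
3 = 46·133731 − 1849·3327
3 = −1849·270789 + 3744·133731
3 = 3744·675309 − 9337·270789
3 = −9337·2972025 + 41092·675309
3 = 41092·9591384 − 132613·2972025
3 = −132613·22154793 + 306318·9591384
3 = 306318·319758486 − 4421065·22154793
So 3 = (306318)·319758486 + (-4421065)·22154793.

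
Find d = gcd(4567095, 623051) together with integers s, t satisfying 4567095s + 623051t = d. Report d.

Repeated division:
4567095 = 7*623051 + 205738
623051 = 3*205738 + 5837
205738 = 35*5837 + 1443
5837 = 4*1443 + 65
1443 = 22*65 + 13
65 = 5*13 + 0
gcd(4567095, 623051) = 13.
Back-substituting:
13 = 1443 − 22·65
13 = −22·5837 + 89·1443
13 = 89·205738 − 3137·5837
13 = −3137·623051 + 9500·205738
13 = 9500·4567095 − 69637·623051
So 13 = (9500)·4567095 + (-69637)·623051.

13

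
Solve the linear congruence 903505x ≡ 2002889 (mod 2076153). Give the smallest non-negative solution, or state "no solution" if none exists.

1498310

First find gcd(903505, 2076153):
2076153 = 2·903505 + 269143
903505 = 3·269143 + 96076
269143 = 2·96076 + 76991
96076 = 1·76991 + 19085
76991 = 4·19085 + 651
19085 = 29·651 + 206
651 = 3·206 + 33
206 = 6·33 + 8
33 = 4·8 + 1
8 = 8·1 + 0
gcd = 1, so a unique solution mod 2076153 exists.
Back-substitute for the Bézout coefficients:
1 = 33 − 4·8
1 = −4·206 + 25·33
1 = 25·651 − 79·206
1 = −79·19085 + 2316·651
1 = 2316·76991 − 9343·19085
1 = −9343·96076 + 11659·76991
1 = 11659·269143 − 32661·96076
1 = −32661·903505 + 109642·269143
1 = 109642·2076153 − 251945·903505
So 903505·(-251945) ≡ 1 (mod 2076153), giving 903505⁻¹ ≡ 1824208.
x ≡ 903505⁻¹·2002889 ≡ 1824208·2002889 ≡ 1498310 (mod 2076153).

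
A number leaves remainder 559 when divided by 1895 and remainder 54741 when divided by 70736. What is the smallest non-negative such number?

Write x = 559 + 1895·k. Then 1895·k ≡ 54741 − 559 ≡ 54182 (mod 70736).
Need 1895⁻¹ mod 70736. Extended Euclid on (70736, 1895):
70736 = 37*1895 + 621
1895 = 3*621 + 32
621 = 19*32 + 13
32 = 2*13 + 6
13 = 2*6 + 1
6 = 6*1 + 0
Back-substitute:
1 = 13 − 2·6
1 = −2·32 + 5·13
1 = 5·621 − 97·32
1 = −97·1895 + 296·621
1 = 296·70736 − 11049·1895
1895⁻¹ ≡ 59687 (mod 70736), so k ≡ 59687·54182 ≡ 52586 (mod 70736).
x = 559 + 1895·52586 = 99651029.

99651029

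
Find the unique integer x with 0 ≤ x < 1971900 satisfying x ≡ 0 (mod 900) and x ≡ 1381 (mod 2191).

1773900

Write x = 0 + 900·k. Then 900·k ≡ 1381 − 0 ≡ 1381 (mod 2191).
Need 900⁻¹ mod 2191. Extended Euclid on (2191, 900):
2191 = 2·900 + 391
900 = 2·391 + 118
391 = 3·118 + 37
118 = 3·37 + 7
37 = 5·7 + 2
7 = 3·2 + 1
2 = 2·1 + 0
Back-substitute:
1 = 7 − 3·2
1 = −3·37 + 16·7
1 = 16·118 − 51·37
1 = −51·391 + 169·118
1 = 169·900 − 389·391
1 = −389·2191 + 947·900
900⁻¹ ≡ 947 (mod 2191), so k ≡ 947·1381 ≡ 1971 (mod 2191).
x = 0 + 900·1971 = 1773900.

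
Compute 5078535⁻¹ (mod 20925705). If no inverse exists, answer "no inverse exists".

no inverse exists

Compute gcd(5078535, 20925705):
20925705 = 4·5078535 + 611565
5078535 = 8·611565 + 186015
611565 = 3·186015 + 53520
186015 = 3·53520 + 25455
53520 = 2·25455 + 2610
25455 = 9·2610 + 1965
2610 = 1·1965 + 645
1965 = 3·645 + 30
645 = 21·30 + 15
30 = 2·15 + 0
The gcd is 15, not 1, hence no inverse exists.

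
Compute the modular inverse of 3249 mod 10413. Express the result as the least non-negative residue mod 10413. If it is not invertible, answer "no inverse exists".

no inverse exists

Compute gcd(3249, 10413):
10413 = 3·3249 + 666
3249 = 4·666 + 585
666 = 1·585 + 81
585 = 7·81 + 18
81 = 4·18 + 9
18 = 2·9 + 0
The gcd is 9, not 1, hence no inverse exists.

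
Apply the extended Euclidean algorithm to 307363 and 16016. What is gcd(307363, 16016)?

7

Euclidean algorithm:
307363 = 19*16016 + 3059
16016 = 5*3059 + 721
3059 = 4*721 + 175
721 = 4*175 + 21
175 = 8*21 + 7
21 = 3*7 + 0
gcd(307363, 16016) = 7.
Working backward:
7 = 175 − 8·21
7 = −8·721 + 33·175
7 = 33·3059 − 140·721
7 = −140·16016 + 733·3059
7 = 733·307363 − 14067·16016
So 7 = (733)·307363 + (-14067)·16016.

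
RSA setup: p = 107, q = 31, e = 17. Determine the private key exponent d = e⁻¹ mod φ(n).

φ(n) = (p−1)(q−1) = 106·30 = 3180.
Need d with 17·d ≡ 1 (mod 3180). Apply the extended Euclidean algorithm:
3180 = 187×17 + 1
17 = 17×1 + 0
Back-substitute:
1 = 3180 − 187·17
So 17·(-187) ≡ 1 (mod 3180), hence d ≡ -187 ≡ 2993 (mod 3180).

2993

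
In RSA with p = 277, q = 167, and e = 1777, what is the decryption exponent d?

φ(n) = (p−1)(q−1) = 276·166 = 45816.
Need d with 1777·d ≡ 1 (mod 45816). Apply the extended Euclidean algorithm:
45816 = 25×1777 + 1391
1777 = 1×1391 + 386
1391 = 3×386 + 233
386 = 1×233 + 153
233 = 1×153 + 80
153 = 1×80 + 73
80 = 1×73 + 7
73 = 10×7 + 3
7 = 2×3 + 1
3 = 3×1 + 0
Back-substitute:
1 = 7 − 2·3
1 = −2·73 + 21·7
1 = 21·80 − 23·73
1 = −23·153 + 44·80
1 = 44·233 − 67·153
1 = −67·386 + 111·233
1 = 111·1391 − 400·386
1 = −400·1777 + 511·1391
1 = 511·45816 − 13175·1777
So 1777·(-13175) ≡ 1 (mod 45816), hence d ≡ -13175 ≡ 32641 (mod 45816).

32641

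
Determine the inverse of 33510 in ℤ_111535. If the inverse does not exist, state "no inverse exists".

Euclidean algorithm on 111535, 33510:
111535 = 3×33510 + 11005
33510 = 3×11005 + 495
11005 = 22×495 + 115
495 = 4×115 + 35
115 = 3×35 + 10
35 = 3×10 + 5
10 = 2×5 + 0
gcd(33510, 111535) = 5 ≠ 1, so 33510 has no multiplicative inverse modulo 111535.

no inverse exists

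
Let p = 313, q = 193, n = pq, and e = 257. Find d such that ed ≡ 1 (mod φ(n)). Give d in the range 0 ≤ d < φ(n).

φ(n) = (p−1)(q−1) = 312·192 = 59904.
Need d with 257·d ≡ 1 (mod 59904). Apply the extended Euclidean algorithm:
59904 = 233×257 + 23
257 = 11×23 + 4
23 = 5×4 + 3
4 = 1×3 + 1
3 = 3×1 + 0
Back-substitute:
1 = 4 − 3
1 = −23 + 6·4
1 = 6·257 − 67·23
1 = −67·59904 + 15617·257
So 257·15617 ≡ 1 (mod 59904), hence d = 15617.

15617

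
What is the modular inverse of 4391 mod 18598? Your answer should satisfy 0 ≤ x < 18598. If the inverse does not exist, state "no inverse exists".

Apply the Euclidean algorithm to 18598 and 4391:
18598 = 4*4391 + 1034
4391 = 4*1034 + 255
1034 = 4*255 + 14
255 = 18*14 + 3
14 = 4*3 + 2
3 = 1*2 + 1
2 = 2*1 + 0
The gcd is 1. Working backward:
1 = 3 − 2
1 = −14 + 5·3
1 = 5·255 − 91·14
1 = −91·1034 + 369·255
1 = 369·4391 − 1567·1034
1 = −1567·18598 + 6637·4391
So 4391·6637 ≡ 1 (mod 18598).

6637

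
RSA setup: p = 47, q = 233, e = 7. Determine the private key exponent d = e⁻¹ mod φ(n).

φ(n) = (p−1)(q−1) = 46·232 = 10672.
Need d with 7·d ≡ 1 (mod 10672). Apply the extended Euclidean algorithm:
10672 = 1524×7 + 4
7 = 1×4 + 3
4 = 1×3 + 1
3 = 3×1 + 0
Back-substitute:
1 = 4 − 3
1 = −7 + 2·4
1 = 2·10672 − 3049·7
So 7·(-3049) ≡ 1 (mod 10672), hence d ≡ -3049 ≡ 7623 (mod 10672).

7623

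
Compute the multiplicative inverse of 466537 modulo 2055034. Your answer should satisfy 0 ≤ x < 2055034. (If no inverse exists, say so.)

1830095

Extended Euclidean algorithm:
2055034 = 4×466537 + 188886
466537 = 2×188886 + 88765
188886 = 2×88765 + 11356
88765 = 7×11356 + 9273
11356 = 1×9273 + 2083
9273 = 4×2083 + 941
2083 = 2×941 + 201
941 = 4×201 + 137
201 = 1×137 + 64
137 = 2×64 + 9
64 = 7×9 + 1
9 = 9×1 + 0
gcd = 1, so the inverse exists. Back-substitute:
1 = 64 − 7·9
1 = −7·137 + 15·64
1 = 15·201 − 22·137
1 = −22·941 + 103·201
1 = 103·2083 − 228·941
1 = −228·9273 + 1015·2083
1 = 1015·11356 − 1243·9273
1 = −1243·88765 + 9716·11356
1 = 9716·188886 − 20675·88765
1 = −20675·466537 + 51066·188886
1 = 51066·2055034 − 224939·466537
Thus 466537·(-224939) ≡ 1 (mod 2055034); reducing, -224939 mod 2055034 = 1830095.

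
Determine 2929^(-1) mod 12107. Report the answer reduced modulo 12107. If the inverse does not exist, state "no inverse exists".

8639

Apply the Euclidean algorithm to 12107 and 2929:
12107 = 4*2929 + 391
2929 = 7*391 + 192
391 = 2*192 + 7
192 = 27*7 + 3
7 = 2*3 + 1
3 = 3*1 + 0
Since gcd(2929, 12107) = 1, back-substitute to write 1 as a combination:
1 = 7 − 2·3
1 = −2·192 + 55·7
1 = 55·391 − 112·192
1 = −112·2929 + 839·391
1 = 839·12107 − 3468·2929
So 2929·(-3468) ≡ 1 (mod 12107), and -3468 ≡ 8639 (mod 12107).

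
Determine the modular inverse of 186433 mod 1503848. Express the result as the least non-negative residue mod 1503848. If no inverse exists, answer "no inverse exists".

373169

gcd(1503848, 186433) by repeated division:
1503848 = 8·186433 + 12384
186433 = 15·12384 + 673
12384 = 18·673 + 270
673 = 2·270 + 133
270 = 2·133 + 4
133 = 33·4 + 1
4 = 4·1 + 0
The gcd is 1. Working backward:
1 = 133 − 33·4
1 = −33·270 + 67·133
1 = 67·673 − 167·270
1 = −167·12384 + 3073·673
1 = 3073·186433 − 46262·12384
1 = −46262·1503848 + 373169·186433
So 186433·373169 ≡ 1 (mod 1503848).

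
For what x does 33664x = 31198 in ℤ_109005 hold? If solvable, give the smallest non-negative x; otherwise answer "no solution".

31222

First find gcd(33664, 109005):
109005 = 3×33664 + 8013
33664 = 4×8013 + 1612
8013 = 4×1612 + 1565
1612 = 1×1565 + 47
1565 = 33×47 + 14
47 = 3×14 + 5
14 = 2×5 + 4
5 = 1×4 + 1
4 = 4×1 + 0
gcd = 1, so a unique solution mod 109005 exists.
Back-substitute for the Bézout coefficients:
1 = 5 − 4
1 = −14 + 3·5
1 = 3·47 − 10·14
1 = −10·1565 + 333·47
1 = 333·1612 − 343·1565
1 = −343·8013 + 1705·1612
1 = 1705·33664 − 7163·8013
1 = −7163·109005 + 23194·33664
So 33664·(23194) ≡ 1 (mod 109005), giving 33664⁻¹ ≡ 23194.
x ≡ 33664⁻¹·31198 ≡ 23194·31198 ≡ 31222 (mod 109005).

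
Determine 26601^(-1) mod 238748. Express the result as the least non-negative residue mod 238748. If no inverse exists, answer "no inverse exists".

28173

Run Euclid on (238748, 26601):
238748 = 8×26601 + 25940
26601 = 1×25940 + 661
25940 = 39×661 + 161
661 = 4×161 + 17
161 = 9×17 + 8
17 = 2×8 + 1
8 = 8×1 + 0
The gcd is 1. Working backward:
1 = 17 − 2·8
1 = −2·161 + 19·17
1 = 19·661 − 78·161
1 = −78·25940 + 3061·661
1 = 3061·26601 − 3139·25940
1 = −3139·238748 + 28173·26601
So 26601·28173 ≡ 1 (mod 238748).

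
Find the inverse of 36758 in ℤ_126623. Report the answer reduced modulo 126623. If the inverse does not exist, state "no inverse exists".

Apply the Euclidean algorithm to 126623 and 36758:
126623 = 3×36758 + 16349
36758 = 2×16349 + 4060
16349 = 4×4060 + 109
4060 = 37×109 + 27
109 = 4×27 + 1
27 = 27×1 + 0
Since gcd(36758, 126623) = 1, back-substitute to write 1 as a combination:
1 = 109 − 4·27
1 = −4·4060 + 149·109
1 = 149·16349 − 600·4060
1 = −600·36758 + 1349·16349
1 = 1349·126623 − 4647·36758
So 36758·(-4647) ≡ 1 (mod 126623), and -4647 ≡ 121976 (mod 126623).

121976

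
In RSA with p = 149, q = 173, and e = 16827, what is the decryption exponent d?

φ(n) = (p−1)(q−1) = 148·172 = 25456.
Need d with 16827·d ≡ 1 (mod 25456). Apply the extended Euclidean algorithm:
25456 = 1×16827 + 8629
16827 = 1×8629 + 8198
8629 = 1×8198 + 431
8198 = 19×431 + 9
431 = 47×9 + 8
9 = 1×8 + 1
8 = 8×1 + 0
Back-substitute:
1 = 9 − 8
1 = −431 + 48·9
1 = 48·8198 − 913·431
1 = −913·8629 + 961·8198
1 = 961·16827 − 1874·8629
1 = −1874·25456 + 2835·16827
So 16827·2835 ≡ 1 (mod 25456), hence d = 2835.

2835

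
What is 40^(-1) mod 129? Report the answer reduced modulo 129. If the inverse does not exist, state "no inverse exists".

100

Apply the Euclidean algorithm to 129 and 40:
129 = 3*40 + 9
40 = 4*9 + 4
9 = 2*4 + 1
4 = 4*1 + 0
Since gcd(40, 129) = 1, back-substitute to write 1 as a combination:
1 = 9 − 2·4
1 = −2·40 + 9·9
1 = 9·129 − 29·40
So 40·(-29) ≡ 1 (mod 129), and -29 ≡ 100 (mod 129).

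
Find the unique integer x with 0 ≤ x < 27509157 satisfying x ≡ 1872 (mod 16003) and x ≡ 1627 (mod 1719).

Write x = 1872 + 16003·k. Then 16003·k ≡ 1627 − 1872 ≡ 1474 (mod 1719).
Need 16003⁻¹ mod 1719. Extended Euclid on (1719, 532):
1719 = 3*532 + 123
532 = 4*123 + 40
123 = 3*40 + 3
40 = 13*3 + 1
3 = 3*1 + 0
Back-substitute:
1 = 40 − 13·3
1 = −13·123 + 40·40
1 = 40·532 − 173·123
1 = −173·1719 + 559·532
16003⁻¹ ≡ 559 (mod 1719), so k ≡ 559·1474 ≡ 565 (mod 1719).
x = 1872 + 16003·565 = 9043567.

9043567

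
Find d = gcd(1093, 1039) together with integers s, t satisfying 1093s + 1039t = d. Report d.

1

Apply Euclid's algorithm to 1093 and 1039:
1093 = 1×1039 + 54
1039 = 19×54 + 13
54 = 4×13 + 2
13 = 6×2 + 1
2 = 2×1 + 0
gcd(1093, 1039) = 1.
Working backward:
1 = 13 − 6·2
1 = −6·54 + 25·13
1 = 25·1039 − 481·54
1 = −481·1093 + 506·1039
So 1 = (-481)·1093 + (506)·1039.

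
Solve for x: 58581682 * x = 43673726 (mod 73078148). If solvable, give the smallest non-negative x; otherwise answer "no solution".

5841413

First find gcd(58581682, 73078148):
73078148 = 1·58581682 + 14496466
58581682 = 4·14496466 + 595818
14496466 = 24·595818 + 196834
595818 = 3·196834 + 5316
196834 = 37·5316 + 142
5316 = 37·142 + 62
142 = 2·62 + 18
62 = 3·18 + 8
18 = 2·8 + 2
8 = 4·2 + 0
gcd = 2 and 2 | 43673726, so solutions exist. Divide through by 2: 29290841x ≡ 21836863 (mod 36539074).
Now find 29290841⁻¹ mod 36539074:
36539074 = 1·29290841 + 7248233
29290841 = 4·7248233 + 297909
7248233 = 24·297909 + 98417
297909 = 3·98417 + 2658
98417 = 37·2658 + 71
2658 = 37·71 + 31
71 = 2·31 + 9
31 = 3·9 + 4
9 = 2·4 + 1
4 = 4·1 + 0
Back-substitute:
1 = 9 − 2·4
1 = −2·31 + 7·9
1 = 7·71 − 16·31
1 = −16·2658 + 599·71
1 = 599·98417 − 22179·2658
1 = −22179·297909 + 67136·98417
1 = 67136·7248233 − 1633443·297909
1 = −1633443·29290841 + 6600908·7248233
1 = 6600908·36539074 − 8234351·29290841
So 29290841·(-8234351) ≡ 1 (mod 36539074), i.e. 29290841⁻¹ ≡ 28304723.
Then x ≡ 28304723·21836863 ≡ 5841413 (mod 36539074); the smallest non-negative solution is x = 5841413.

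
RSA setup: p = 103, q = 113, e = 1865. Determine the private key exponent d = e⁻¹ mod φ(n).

φ(n) = (p−1)(q−1) = 102·112 = 11424.
Need d with 1865·d ≡ 1 (mod 11424). Apply the extended Euclidean algorithm:
11424 = 6*1865 + 234
1865 = 7*234 + 227
234 = 1*227 + 7
227 = 32*7 + 3
7 = 2*3 + 1
3 = 3*1 + 0
Back-substitute:
1 = 7 − 2·3
1 = −2·227 + 65·7
1 = 65·234 − 67·227
1 = −67·1865 + 534·234
1 = 534·11424 − 3271·1865
So 1865·(-3271) ≡ 1 (mod 11424), hence d ≡ -3271 ≡ 8153 (mod 11424).

8153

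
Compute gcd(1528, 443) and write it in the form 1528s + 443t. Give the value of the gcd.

Euclidean algorithm:
1528 = 3×443 + 199
443 = 2×199 + 45
199 = 4×45 + 19
45 = 2×19 + 7
19 = 2×7 + 5
7 = 1×5 + 2
5 = 2×2 + 1
2 = 2×1 + 0
gcd(1528, 443) = 1.
Working backward:
1 = 5 − 2·2
1 = −2·7 + 3·5
1 = 3·19 − 8·7
1 = −8·45 + 19·19
1 = 19·199 − 84·45
1 = −84·443 + 187·199
1 = 187·1528 − 645·443
So 1 = (187)·1528 + (-645)·443.

1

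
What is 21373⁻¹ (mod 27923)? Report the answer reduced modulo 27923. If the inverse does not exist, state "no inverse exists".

21473

gcd(27923, 21373) by repeated division:
27923 = 1×21373 + 6550
21373 = 3×6550 + 1723
6550 = 3×1723 + 1381
1723 = 1×1381 + 342
1381 = 4×342 + 13
342 = 26×13 + 4
13 = 3×4 + 1
4 = 4×1 + 0
gcd = 1, so the inverse exists. Back-substitute:
1 = 13 − 3·4
1 = −3·342 + 79·13
1 = 79·1381 − 319·342
1 = −319·1723 + 398·1381
1 = 398·6550 − 1513·1723
1 = −1513·21373 + 4937·6550
1 = 4937·27923 − 6450·21373
Hence 21373⁻¹ ≡ -6450 ≡ 21473 (mod 27923).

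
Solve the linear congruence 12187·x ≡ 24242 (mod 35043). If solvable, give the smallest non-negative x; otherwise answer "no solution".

10667

First find gcd(12187, 35043):
35043 = 2×12187 + 10669
12187 = 1×10669 + 1518
10669 = 7×1518 + 43
1518 = 35×43 + 13
43 = 3×13 + 4
13 = 3×4 + 1
4 = 4×1 + 0
gcd = 1, so a unique solution mod 35043 exists.
Back-substitute for the Bézout coefficients:
1 = 13 − 3·4
1 = −3·43 + 10·13
1 = 10·1518 − 353·43
1 = −353·10669 + 2481·1518
1 = 2481·12187 − 2834·10669
1 = −2834·35043 + 8149·12187
So 12187·(8149) ≡ 1 (mod 35043), giving 12187⁻¹ ≡ 8149.
x ≡ 12187⁻¹·24242 ≡ 8149·24242 ≡ 10667 (mod 35043).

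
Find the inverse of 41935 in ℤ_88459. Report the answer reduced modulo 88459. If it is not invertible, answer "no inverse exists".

Extended Euclidean algorithm:
88459 = 2·41935 + 4589
41935 = 9·4589 + 634
4589 = 7·634 + 151
634 = 4·151 + 30
151 = 5·30 + 1
30 = 30·1 + 0
Since gcd(41935, 88459) = 1, back-substitute to write 1 as a combination:
1 = 151 − 5·30
1 = −5·634 + 21·151
1 = 21·4589 − 152·634
1 = −152·41935 + 1389·4589
1 = 1389·88459 − 2930·41935
So 41935·(-2930) ≡ 1 (mod 88459), and -2930 ≡ 85529 (mod 88459).

85529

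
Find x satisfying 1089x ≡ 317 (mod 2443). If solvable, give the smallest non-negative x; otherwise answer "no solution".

First find gcd(1089, 2443):
2443 = 2×1089 + 265
1089 = 4×265 + 29
265 = 9×29 + 4
29 = 7×4 + 1
4 = 4×1 + 0
gcd = 1, so a unique solution mod 2443 exists.
Back-substitute for the Bézout coefficients:
1 = 29 − 7·4
1 = −7·265 + 64·29
1 = 64·1089 − 263·265
1 = −263·2443 + 590·1089
So 1089·(590) ≡ 1 (mod 2443), giving 1089⁻¹ ≡ 590.
x ≡ 1089⁻¹·317 ≡ 590·317 ≡ 1362 (mod 2443).

1362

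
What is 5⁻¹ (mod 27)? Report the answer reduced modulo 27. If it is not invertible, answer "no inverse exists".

gcd(27, 5) by repeated division:
27 = 5×5 + 2
5 = 2×2 + 1
2 = 2×1 + 0
gcd = 1, so the inverse exists. Back-substitute:
1 = 5 − 2·2
1 = −2·27 + 11·5
So 5·11 ≡ 1 (mod 27).

11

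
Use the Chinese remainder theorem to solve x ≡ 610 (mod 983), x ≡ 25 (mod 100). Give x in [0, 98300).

Write x = 610 + 983·k. Then 983·k ≡ 25 − 610 ≡ 15 (mod 100).
Need 983⁻¹ mod 100. Extended Euclid on (100, 83):
100 = 1*83 + 17
83 = 4*17 + 15
17 = 1*15 + 2
15 = 7*2 + 1
2 = 2*1 + 0
Back-substitute:
1 = 15 − 7·2
1 = −7·17 + 8·15
1 = 8·83 − 39·17
1 = −39·100 + 47·83
983⁻¹ ≡ 47 (mod 100), so k ≡ 47·15 ≡ 5 (mod 100).
x = 610 + 983·5 = 5525.

5525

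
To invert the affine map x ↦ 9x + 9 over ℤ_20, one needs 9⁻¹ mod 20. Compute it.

gcd(20, 9) by repeated division:
20 = 2*9 + 2
9 = 4*2 + 1
2 = 2*1 + 0
Since gcd(9, 20) = 1, back-substitute to write 1 as a combination:
1 = 9 − 4·2
1 = −4·20 + 9·9
So 9·9 ≡ 1 (mod 20).

9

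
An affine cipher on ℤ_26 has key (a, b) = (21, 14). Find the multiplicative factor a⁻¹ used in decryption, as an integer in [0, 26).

5

Apply the Euclidean algorithm to 26 and 21:
26 = 1×21 + 5
21 = 4×5 + 1
5 = 5×1 + 0
The gcd is 1. Working backward:
1 = 21 − 4·5
1 = −4·26 + 5·21
So 21·5 ≡ 1 (mod 26).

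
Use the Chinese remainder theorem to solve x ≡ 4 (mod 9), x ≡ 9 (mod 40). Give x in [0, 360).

Write x = 4 + 9·k. Then 9·k ≡ 9 − 4 ≡ 5 (mod 40).
Need 9⁻¹ mod 40. Extended Euclid on (40, 9):
40 = 4×9 + 4
9 = 2×4 + 1
4 = 4×1 + 0
Back-substitute:
1 = 9 − 2·4
1 = −2·40 + 9·9
9⁻¹ ≡ 9 (mod 40), so k ≡ 9·5 ≡ 5 (mod 40).
x = 4 + 9·5 = 49.

49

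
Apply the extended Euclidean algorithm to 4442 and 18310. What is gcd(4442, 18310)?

Euclidean algorithm:
18310 = 4·4442 + 542
4442 = 8·542 + 106
542 = 5·106 + 12
106 = 8·12 + 10
12 = 1·10 + 2
10 = 5·2 + 0
gcd(4442, 18310) = 2.
Back-substituting:
2 = 12 − 10
2 = −106 + 9·12
2 = 9·542 − 46·106
2 = −46·4442 + 377·542
2 = 377·18310 − 1554·4442
So 2 = (377)·18310 + (-1554)·4442.

2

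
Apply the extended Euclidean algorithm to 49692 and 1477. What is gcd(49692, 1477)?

Euclidean algorithm:
49692 = 33*1477 + 951
1477 = 1*951 + 526
951 = 1*526 + 425
526 = 1*425 + 101
425 = 4*101 + 21
101 = 4*21 + 17
21 = 1*17 + 4
17 = 4*4 + 1
4 = 4*1 + 0
gcd(49692, 1477) = 1.
Working backward:
1 = 17 − 4·4
1 = −4·21 + 5·17
1 = 5·101 − 24·21
1 = −24·425 + 101·101
1 = 101·526 − 125·425
1 = −125·951 + 226·526
1 = 226·1477 − 351·951
1 = −351·49692 + 11809·1477
So 1 = (-351)·49692 + (11809)·1477.

1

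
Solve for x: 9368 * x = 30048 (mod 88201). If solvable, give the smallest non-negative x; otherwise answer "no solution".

54611

First find gcd(9368, 88201):
88201 = 9*9368 + 3889
9368 = 2*3889 + 1590
3889 = 2*1590 + 709
1590 = 2*709 + 172
709 = 4*172 + 21
172 = 8*21 + 4
21 = 5*4 + 1
4 = 4*1 + 0
gcd = 1, so a unique solution mod 88201 exists.
Back-substitute for the Bézout coefficients:
1 = 21 − 5·4
1 = −5·172 + 41·21
1 = 41·709 − 169·172
1 = −169·1590 + 379·709
1 = 379·3889 − 927·1590
1 = −927·9368 + 2233·3889
1 = 2233·88201 − 21024·9368
So 9368·(-21024) ≡ 1 (mod 88201), giving 9368⁻¹ ≡ 67177.
x ≡ 9368⁻¹·30048 ≡ 67177·30048 ≡ 54611 (mod 88201).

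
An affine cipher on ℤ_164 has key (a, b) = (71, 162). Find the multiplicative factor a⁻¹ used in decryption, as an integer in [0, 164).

67

Run Euclid on (164, 71):
164 = 2*71 + 22
71 = 3*22 + 5
22 = 4*5 + 2
5 = 2*2 + 1
2 = 2*1 + 0
Since gcd(71, 164) = 1, back-substitute to write 1 as a combination:
1 = 5 − 2·2
1 = −2·22 + 9·5
1 = 9·71 − 29·22
1 = −29·164 + 67·71
So 71·67 ≡ 1 (mod 164).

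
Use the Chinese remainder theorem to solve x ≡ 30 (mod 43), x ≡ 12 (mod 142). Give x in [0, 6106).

Write x = 30 + 43·k. Then 43·k ≡ 12 − 30 ≡ 124 (mod 142).
Need 43⁻¹ mod 142. Extended Euclid on (142, 43):
142 = 3*43 + 13
43 = 3*13 + 4
13 = 3*4 + 1
4 = 4*1 + 0
Back-substitute:
1 = 13 − 3·4
1 = −3·43 + 10·13
1 = 10·142 − 33·43
43⁻¹ ≡ 109 (mod 142), so k ≡ 109·124 ≡ 26 (mod 142).
x = 30 + 43·26 = 1148.

1148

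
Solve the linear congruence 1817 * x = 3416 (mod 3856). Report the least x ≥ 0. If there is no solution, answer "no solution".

First find gcd(1817, 3856):
3856 = 2*1817 + 222
1817 = 8*222 + 41
222 = 5*41 + 17
41 = 2*17 + 7
17 = 2*7 + 3
7 = 2*3 + 1
3 = 3*1 + 0
gcd = 1, so a unique solution mod 3856 exists.
Back-substitute for the Bézout coefficients:
1 = 7 − 2·3
1 = −2·17 + 5·7
1 = 5·41 − 12·17
1 = −12·222 + 65·41
1 = 65·1817 − 532·222
1 = −532·3856 + 1129·1817
So 1817·(1129) ≡ 1 (mod 3856), giving 1817⁻¹ ≡ 1129.
x ≡ 1817⁻¹·3416 ≡ 1129·3416 ≡ 664 (mod 3856).

664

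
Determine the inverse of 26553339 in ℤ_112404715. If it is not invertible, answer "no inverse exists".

13990934

gcd(112404715, 26553339) by repeated division:
112404715 = 4·26553339 + 6191359
26553339 = 4·6191359 + 1787903
6191359 = 3·1787903 + 827650
1787903 = 2·827650 + 132603
827650 = 6·132603 + 32032
132603 = 4·32032 + 4475
32032 = 7·4475 + 707
4475 = 6·707 + 233
707 = 3·233 + 8
233 = 29·8 + 1
8 = 8·1 + 0
gcd = 1, so the inverse exists. Back-substitute:
1 = 233 − 29·8
1 = −29·707 + 88·233
1 = 88·4475 − 557·707
1 = −557·32032 + 3987·4475
1 = 3987·132603 − 16505·32032
1 = −16505·827650 + 103017·132603
1 = 103017·1787903 − 222539·827650
1 = −222539·6191359 + 770634·1787903
1 = 770634·26553339 − 3305075·6191359
1 = −3305075·112404715 + 13990934·26553339
So 26553339·13990934 ≡ 1 (mod 112404715).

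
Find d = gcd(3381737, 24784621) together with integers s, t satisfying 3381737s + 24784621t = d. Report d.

1

Apply Euclid's algorithm to 24784621 and 3381737:
24784621 = 7·3381737 + 1112462
3381737 = 3·1112462 + 44351
1112462 = 25·44351 + 3687
44351 = 12·3687 + 107
3687 = 34·107 + 49
107 = 2·49 + 9
49 = 5·9 + 4
9 = 2·4 + 1
4 = 4·1 + 0
gcd(3381737, 24784621) = 1.
Back-substituting:
1 = 9 − 2·4
1 = −2·49 + 11·9
1 = 11·107 − 24·49
1 = −24·3687 + 827·107
1 = 827·44351 − 9948·3687
1 = −9948·1112462 + 249527·44351
1 = 249527·3381737 − 758529·1112462
1 = −758529·24784621 + 5559230·3381737
So 1 = (-758529)·24784621 + (5559230)·3381737.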